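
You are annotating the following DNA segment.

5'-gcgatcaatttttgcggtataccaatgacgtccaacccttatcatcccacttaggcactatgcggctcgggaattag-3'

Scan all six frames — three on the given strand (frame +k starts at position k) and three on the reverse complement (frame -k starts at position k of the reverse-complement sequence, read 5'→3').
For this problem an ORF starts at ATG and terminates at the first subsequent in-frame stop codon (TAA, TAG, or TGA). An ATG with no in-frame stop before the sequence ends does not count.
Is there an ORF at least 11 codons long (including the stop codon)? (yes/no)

no

Reverse complement (5'→3'): CTAATTCCCGAGCCGCATAGTGCCTAAGTGGGATGATAAGGGTTGGACGTCATTGGTATACCGCAAAAATTGATCGC
Frame +1: GCG ATC AAT TTT TGC GGT ATA CCA ATG ACG TCC AAC CCT TAT CAT CCC ACT TAG GCA CTA TGC GGC TCG GGA ATT — ATG at 25, stop TAG at 52 → 30 nt.
Frame +2: CGA TCA ATT TTT GCG GTA TAC CAA TGA CGT CCA ACC CTT ATC ATC CCA CTT AGG CAC TAT GCG GCT CGG GAA TTA — no ATG→stop ORF.
Frame +3: GAT CAA TTT TTG CGG TAT ACC AAT GAC GTC CAA CCC TTA TCA TCC CAC TTA GGC ACT ATG CGG CTC GGG AAT TAG — ATG at 60, stop TAG at 75 → 18 nt.
Frame -1: CTA ATT CCC GAG CCG CAT AGT GCC TAA GTG GGA TGA TAA GGG TTG GAC GTC ATT GGT ATA CCG CAA AAA TTG ATC — no ATG→stop ORF.
Frame -2: TAA TTC CCG AGC CGC ATA GTG CCT AAG TGG GAT GAT AAG GGT TGG ACG TCA TTG GTA TAC CGC AAA AAT TGA TCG — no ATG→stop ORF.
Frame -3: AAT TCC CGA GCC GCA TAG TGC CTA AGT GGG ATG ATA AGG GTT GGA CGT CAT TGG TAT ACC GCA AAA ATT GAT CGC — no ATG→stop ORF.
Largest ORF found is 10 codons < 11, so no.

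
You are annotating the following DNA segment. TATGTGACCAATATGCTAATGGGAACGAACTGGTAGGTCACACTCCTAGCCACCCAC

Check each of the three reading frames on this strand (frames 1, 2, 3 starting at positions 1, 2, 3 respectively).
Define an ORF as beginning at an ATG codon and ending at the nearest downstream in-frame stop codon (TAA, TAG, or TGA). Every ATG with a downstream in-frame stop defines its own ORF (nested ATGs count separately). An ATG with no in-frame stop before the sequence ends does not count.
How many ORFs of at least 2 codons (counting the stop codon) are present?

3

Frame 1: TAT GTG ACC AAT ATG CTA ATG GGA ACG AAC TGG TAG GTC ACA CTC CTA GCC ACC CAC — ATG at 13, stop TAG at 34 → 24 nt; ATG at 19, stop TAG at 34 → 18 nt.
Frame 2: ATG TGA CCA ATA TGC TAA TGG GAA CGA ACT GGT AGG TCA CAC TCC TAG CCA CCC — ATG at 2, stop TGA at 5 → 6 nt.
Frame 3: TGT GAC CAA TAT GCT AAT GGG AAC GAA CTG GTA GGT CAC ACT CCT AGC CAC CCA — no ATG→stop ORF.
ORFs ≥ 2 codons: frame 1 13–36 (8 codons), frame 1 19–36 (6 codons), frame 2 2–7 (2 codons). Count = 3.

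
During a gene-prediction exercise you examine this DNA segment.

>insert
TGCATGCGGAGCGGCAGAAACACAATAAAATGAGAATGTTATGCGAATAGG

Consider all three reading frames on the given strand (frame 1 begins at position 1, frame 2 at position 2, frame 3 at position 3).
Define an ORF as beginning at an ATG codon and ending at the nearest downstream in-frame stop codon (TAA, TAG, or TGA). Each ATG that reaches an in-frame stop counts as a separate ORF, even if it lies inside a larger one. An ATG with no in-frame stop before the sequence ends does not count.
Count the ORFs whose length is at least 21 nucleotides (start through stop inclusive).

2

Frame 1: TGC ATG CGG AGC GGC AGA AAC ACA ATA AAA TGA GAA TGT TAT GCG AAT AGG — ATG at 4, stop TGA at 31 → 30 nt.
Frame 2: GCA TGC GGA GCG GCA GAA ACA CAA TAA AAT GAG AAT GTT ATG CGA ATA — no ATG→stop ORF.
Frame 3: CAT GCG GAG CGG CAG AAA CAC AAT AAA ATG AGA ATG TTA TGC GAA TAG — ATG at 30, stop TAG at 48 → 21 nt; ATG at 36, stop TAG at 48 → 15 nt.
ORFs ≥ 21 nucleotides: frame 1 4–33 (30 nucleotides), frame 3 30–50 (21 nucleotides). Count = 2.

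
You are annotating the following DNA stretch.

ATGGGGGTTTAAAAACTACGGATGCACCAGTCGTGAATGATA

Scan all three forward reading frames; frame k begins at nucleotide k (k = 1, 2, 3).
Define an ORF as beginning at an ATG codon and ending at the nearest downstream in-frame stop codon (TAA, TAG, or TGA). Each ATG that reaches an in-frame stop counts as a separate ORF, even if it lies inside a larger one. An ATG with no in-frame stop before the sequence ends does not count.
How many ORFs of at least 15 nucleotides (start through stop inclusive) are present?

1

Frame 1: ATG GGG GTT TAA AAA CTA CGG ATG CAC CAG TCG TGA ATG ATA — ATG at 1, stop TAA at 10 → 12 nt; ATG at 22, stop TGA at 34 → 15 nt.
Frame 2: TGG GGG TTT AAA AAC TAC GGA TGC ACC AGT CGT GAA TGA — no ATG→stop ORF.
Frame 3: GGG GGT TTA AAA ACT ACG GAT GCA CCA GTC GTG AAT GAT — no ATG→stop ORF.
ORFs ≥ 15 nucleotides: frame 1 22–36 (15 nucleotides). Count = 1.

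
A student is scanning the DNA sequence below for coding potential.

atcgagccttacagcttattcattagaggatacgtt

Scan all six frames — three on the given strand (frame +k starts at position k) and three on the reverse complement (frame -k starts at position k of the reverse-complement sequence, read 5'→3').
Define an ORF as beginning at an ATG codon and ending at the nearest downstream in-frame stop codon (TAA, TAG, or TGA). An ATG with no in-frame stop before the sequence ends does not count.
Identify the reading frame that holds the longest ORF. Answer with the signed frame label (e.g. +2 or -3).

Reverse complement (5'→3'): AACGTATCCTCTAATGAATAAGCTGTAAGGCTCGAT
Frame +1: ATC GAG CCT TAC AGC TTA TTC ATT AGA GGA TAC GTT — no ATG→stop ORF.
Frame +2: TCG AGC CTT ACA GCT TAT TCA TTA GAG GAT ACG — no ATG→stop ORF.
Frame +3: CGA GCC TTA CAG CTT ATT CAT TAG AGG ATA CGT — no ATG→stop ORF.
Frame -1: AAC GTA TCC TCT AAT GAA TAA GCT GTA AGG CTC GAT — no ATG→stop ORF.
Frame -2: ACG TAT CCT CTA ATG AAT AAG CTG TAA GGC TCG — ATG at 14, stop TAA at 26 → 15 nt.
Frame -3: CGT ATC CTC TAA TGA ATA AGC TGT AAG GCT CGA — no ATG→stop ORF.
Longest ORF is 15 nt in frame -2 (positions 14–28).

-2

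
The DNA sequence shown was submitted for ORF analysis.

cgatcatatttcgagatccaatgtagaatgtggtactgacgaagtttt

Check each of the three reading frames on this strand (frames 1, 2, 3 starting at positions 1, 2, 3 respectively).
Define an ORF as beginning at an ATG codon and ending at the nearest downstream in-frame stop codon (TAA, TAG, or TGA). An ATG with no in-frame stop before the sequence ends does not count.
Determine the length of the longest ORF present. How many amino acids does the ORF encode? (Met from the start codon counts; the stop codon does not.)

Frame 1: CGA TCA TAT TTC GAG ATC CAA TGT AGA ATG TGG TAC TGA CGA AGT TTT — ATG at 28, stop TGA at 37 → 12 nt.
Frame 2: GAT CAT ATT TCG AGA TCC AAT GTA GAA TGT GGT ACT GAC GAA GTT — no ATG→stop ORF.
Frame 3: ATC ATA TTT CGA GAT CCA ATG TAG AAT GTG GTA CTG ACG AAG TTT — ATG at 21, stop TAG at 24 → 6 nt.
Longest: frame 1, positions 28–39, 12 nt = 4 codons = 3 aa. → 3 amino acids.

3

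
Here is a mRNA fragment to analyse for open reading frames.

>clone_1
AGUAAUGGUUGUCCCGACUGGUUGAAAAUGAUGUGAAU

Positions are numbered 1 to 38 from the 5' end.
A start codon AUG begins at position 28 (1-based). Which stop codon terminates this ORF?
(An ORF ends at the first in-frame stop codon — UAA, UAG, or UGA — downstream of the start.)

Codons from position 28: AUG (28–30), AUG (31–33), UGA (34–36).
The first in-frame stop codon is UGA.

UGA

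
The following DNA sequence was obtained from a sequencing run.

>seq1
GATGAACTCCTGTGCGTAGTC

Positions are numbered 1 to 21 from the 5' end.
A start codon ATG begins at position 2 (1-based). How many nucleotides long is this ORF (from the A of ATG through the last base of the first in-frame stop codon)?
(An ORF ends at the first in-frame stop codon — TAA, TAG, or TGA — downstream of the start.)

18

Codons from position 2: ATG (2–4), AAC (5–7), TCC (8–10), TGT (11–13), GCG (14–16), TAG (17–19).
TAG is the first in-frame stop; ORF spans 2–19, 18 nucleotides.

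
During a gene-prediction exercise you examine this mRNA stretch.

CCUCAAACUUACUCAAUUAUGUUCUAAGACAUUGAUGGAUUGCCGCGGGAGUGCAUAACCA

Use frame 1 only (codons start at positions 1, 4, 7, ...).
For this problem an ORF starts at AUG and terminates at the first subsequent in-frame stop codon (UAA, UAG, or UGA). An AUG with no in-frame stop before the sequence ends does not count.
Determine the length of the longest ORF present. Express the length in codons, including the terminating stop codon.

3

Frame 1: CCU CAA ACU UAC UCA AUU AUG UUC UAA GAC AUU GAU GGA UUG CCG CGG GAG UGC AUA ACC — AUG at 19, stop UAA at 25 → 9 nt.
Longest: frame 1, positions 19–27, 9 nt = 3 codons = 2 aa. → 3 codons.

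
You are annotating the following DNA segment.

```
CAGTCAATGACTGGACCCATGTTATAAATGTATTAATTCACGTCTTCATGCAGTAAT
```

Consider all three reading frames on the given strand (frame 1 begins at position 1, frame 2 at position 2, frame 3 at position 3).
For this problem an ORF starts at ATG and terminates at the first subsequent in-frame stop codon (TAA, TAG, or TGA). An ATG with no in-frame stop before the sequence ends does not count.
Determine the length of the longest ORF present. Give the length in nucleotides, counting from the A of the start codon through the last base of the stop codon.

Frame 1: CAG TCA ATG ACT GGA CCC ATG TTA TAA ATG TAT TAA TTC ACG TCT TCA TGC AGT AAT — ATG at 7, stop TAA at 25 → 21 nt; ATG at 19, stop TAA at 25 → 9 nt; ATG at 28, stop TAA at 34 → 9 nt.
Frame 2: AGT CAA TGA CTG GAC CCA TGT TAT AAA TGT ATT AAT TCA CGT CTT CAT GCA GTA — no ATG→stop ORF.
Frame 3: GTC AAT GAC TGG ACC CAT GTT ATA AAT GTA TTA ATT CAC GTC TTC ATG CAG TAA — ATG at 48, stop TAA at 54 → 9 nt.
Longest: frame 1, positions 7–27, 21 nt = 7 codons = 6 aa. → 21 nucleotides.

21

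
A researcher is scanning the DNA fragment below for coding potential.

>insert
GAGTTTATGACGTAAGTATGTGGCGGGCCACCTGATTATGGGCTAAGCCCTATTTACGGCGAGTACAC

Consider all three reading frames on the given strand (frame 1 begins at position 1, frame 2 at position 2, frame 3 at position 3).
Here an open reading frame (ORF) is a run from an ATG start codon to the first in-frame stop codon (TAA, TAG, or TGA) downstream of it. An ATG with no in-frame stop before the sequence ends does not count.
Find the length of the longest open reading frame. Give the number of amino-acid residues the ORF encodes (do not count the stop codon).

Frame 1: GAG TTT ATG ACG TAA GTA TGT GGC GGG CCA CCT GAT TAT GGG CTA AGC CCT ATT TAC GGC GAG TAC — ATG at 7, stop TAA at 13 → 9 nt.
Frame 2: AGT TTA TGA CGT AAG TAT GTG GCG GGC CAC CTG ATT ATG GGC TAA GCC CTA TTT ACG GCG AGT ACA — ATG at 38, stop TAA at 44 → 9 nt.
Frame 3: GTT TAT GAC GTA AGT ATG TGG CGG GCC ACC TGA TTA TGG GCT AAG CCC TAT TTA CGG CGA GTA CAC — ATG at 18, stop TGA at 33 → 18 nt.
Longest: frame 3, positions 18–35, 18 nt = 6 codons = 5 aa. → 5 amino acids.

5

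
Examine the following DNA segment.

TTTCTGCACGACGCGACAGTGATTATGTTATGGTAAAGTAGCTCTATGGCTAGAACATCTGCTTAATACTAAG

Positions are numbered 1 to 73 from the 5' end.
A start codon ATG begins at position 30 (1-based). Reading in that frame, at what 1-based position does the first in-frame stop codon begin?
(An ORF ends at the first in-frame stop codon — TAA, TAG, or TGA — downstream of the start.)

Codons from position 30: ATG (30–32), GTA (33–35), AAG (36–38), TAG (39–41).
TAG is a stop codon; it begins at position 39.

39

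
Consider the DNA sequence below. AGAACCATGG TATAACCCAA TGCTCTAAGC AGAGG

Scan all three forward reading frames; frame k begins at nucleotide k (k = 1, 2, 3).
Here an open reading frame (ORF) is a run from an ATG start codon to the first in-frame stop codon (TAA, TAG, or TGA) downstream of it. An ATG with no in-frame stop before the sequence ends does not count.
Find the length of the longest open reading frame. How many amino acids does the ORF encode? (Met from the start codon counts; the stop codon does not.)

Frame 1: AGA ACC ATG GTA TAA CCC AAT GCT CTA AGC AGA — ATG at 7, stop TAA at 13 → 9 nt.
Frame 2: GAA CCA TGG TAT AAC CCA ATG CTC TAA GCA GAG — ATG at 20, stop TAA at 26 → 9 nt.
Frame 3: AAC CAT GGT ATA ACC CAA TGC TCT AAG CAG AGG — no ATG→stop ORF.
Longest: frame 1, positions 7–15, 9 nt = 3 codons = 2 aa. → 2 amino acids.

2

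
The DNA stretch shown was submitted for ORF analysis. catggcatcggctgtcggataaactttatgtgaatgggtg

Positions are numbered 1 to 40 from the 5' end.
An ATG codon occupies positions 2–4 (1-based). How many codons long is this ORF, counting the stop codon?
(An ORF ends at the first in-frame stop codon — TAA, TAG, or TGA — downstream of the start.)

7

Codons from position 2: ATG (2–4), GCA (5–7), TCG (8–10), GCT (11–13), GTC (14–16), GGA (17–19), TAA (20–22).
TAA is the first in-frame stop; that's 7 codons including the stop.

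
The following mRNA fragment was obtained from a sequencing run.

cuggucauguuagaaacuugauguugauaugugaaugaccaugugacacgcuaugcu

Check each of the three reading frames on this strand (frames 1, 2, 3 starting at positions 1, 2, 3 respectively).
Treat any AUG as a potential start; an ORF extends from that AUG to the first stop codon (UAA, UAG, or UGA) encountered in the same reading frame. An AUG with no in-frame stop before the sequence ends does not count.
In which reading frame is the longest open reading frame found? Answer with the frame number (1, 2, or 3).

Frame 1: CUG GUC AUG UUA GAA ACU UGA UGU UGA UAU GUG AAU GAC CAU GUG ACA CGC UAU GCU — AUG at 7, stop UGA at 19 → 15 nt.
Frame 2: UGG UCA UGU UAG AAA CUU GAU GUU GAU AUG UGA AUG ACC AUG UGA CAC GCU AUG — AUG at 29, stop UGA at 32 → 6 nt; AUG at 35, stop UGA at 44 → 12 nt; AUG at 41, stop UGA at 44 → 6 nt.
Frame 3: GGU CAU GUU AGA AAC UUG AUG UUG AUA UGU GAA UGA CCA UGU GAC ACG CUA UGC — AUG at 21, stop UGA at 36 → 18 nt.
Longest ORF is 18 nt in frame 3 (positions 21–38).

3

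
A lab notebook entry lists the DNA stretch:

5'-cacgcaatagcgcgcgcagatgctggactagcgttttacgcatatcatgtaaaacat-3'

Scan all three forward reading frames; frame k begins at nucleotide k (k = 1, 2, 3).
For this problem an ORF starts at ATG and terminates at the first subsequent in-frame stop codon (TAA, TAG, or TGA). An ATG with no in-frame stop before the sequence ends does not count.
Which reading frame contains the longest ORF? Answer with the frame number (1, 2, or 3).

2

Frame 1: CAC GCA ATA GCG CGC GCA GAT GCT GGA CTA GCG TTT TAC GCA TAT CAT GTA AAA CAT — no ATG→stop ORF.
Frame 2: ACG CAA TAG CGC GCG CAG ATG CTG GAC TAG CGT TTT ACG CAT ATC ATG TAA AAC — ATG at 20, stop TAG at 29 → 12 nt; ATG at 47, stop TAA at 50 → 6 nt.
Frame 3: CGC AAT AGC GCG CGC AGA TGC TGG ACT AGC GTT TTA CGC ATA TCA TGT AAA ACA — no ATG→stop ORF.
Longest ORF is 12 nt in frame 2 (positions 20–31).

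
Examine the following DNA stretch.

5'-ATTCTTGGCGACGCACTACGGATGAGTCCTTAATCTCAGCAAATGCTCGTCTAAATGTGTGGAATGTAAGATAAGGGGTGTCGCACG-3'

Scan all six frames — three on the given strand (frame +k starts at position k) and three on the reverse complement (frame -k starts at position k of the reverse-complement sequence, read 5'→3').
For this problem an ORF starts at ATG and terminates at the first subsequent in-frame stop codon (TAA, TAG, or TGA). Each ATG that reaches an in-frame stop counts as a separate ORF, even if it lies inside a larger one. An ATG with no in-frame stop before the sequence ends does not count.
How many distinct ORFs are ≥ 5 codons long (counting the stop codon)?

Reverse complement (5'→3'): CGTGCGACACCCCTTATCTTACATTCCACACATTTAGACGAGCATTTGCTGAGATTAAGGACTCATCCGTAGTGCGTCGCCAAGAAT
Frame +1: ATT CTT GGC GAC GCA CTA CGG ATG AGT CCT TAA TCT CAG CAA ATG CTC GTC TAA ATG TGT GGA ATG TAA GAT AAG GGG TGT CGC ACG — ATG at 22, stop TAA at 31 → 12 nt; ATG at 43, stop TAA at 52 → 12 nt; ATG at 55, stop TAA at 67 → 15 nt; ATG at 64, stop TAA at 67 → 6 nt.
Frame +2: TTC TTG GCG ACG CAC TAC GGA TGA GTC CTT AAT CTC AGC AAA TGC TCG TCT AAA TGT GTG GAA TGT AAG ATA AGG GGT GTC GCA — no ATG→stop ORF.
Frame +3: TCT TGG CGA CGC ACT ACG GAT GAG TCC TTA ATC TCA GCA AAT GCT CGT CTA AAT GTG TGG AAT GTA AGA TAA GGG GTG TCG CAC — no ATG→stop ORF.
Frame -1: CGT GCG ACA CCC CTT ATC TTA CAT TCC ACA CAT TTA GAC GAG CAT TTG CTG AGA TTA AGG ACT CAT CCG TAG TGC GTC GCC AAG AAT — no ATG→stop ORF.
Frame -2: GTG CGA CAC CCC TTA TCT TAC ATT CCA CAC ATT TAG ACG AGC ATT TGC TGA GAT TAA GGA CTC ATC CGT AGT GCG TCG CCA AGA — no ATG→stop ORF.
Frame -3: TGC GAC ACC CCT TAT CTT ACA TTC CAC ACA TTT AGA CGA GCA TTT GCT GAG ATT AAG GAC TCA TCC GTA GTG CGT CGC CAA GAA — no ATG→stop ORF.
ORFs ≥ 5 codons: frame +1 55–69 (5 codons). Count = 1.

1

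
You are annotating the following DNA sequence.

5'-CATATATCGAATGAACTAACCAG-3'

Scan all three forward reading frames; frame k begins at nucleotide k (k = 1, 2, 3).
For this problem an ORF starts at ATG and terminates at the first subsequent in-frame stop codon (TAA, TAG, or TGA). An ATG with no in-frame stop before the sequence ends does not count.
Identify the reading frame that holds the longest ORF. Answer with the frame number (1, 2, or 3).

Frame 1: CAT ATA TCG AAT GAA CTA ACC — no ATG→stop ORF.
Frame 2: ATA TAT CGA ATG AAC TAA CCA — ATG at 11, stop TAA at 17 → 9 nt.
Frame 3: TAT ATC GAA TGA ACT AAC CAG — no ATG→stop ORF.
Longest ORF is 9 nt in frame 2 (positions 11–19).

2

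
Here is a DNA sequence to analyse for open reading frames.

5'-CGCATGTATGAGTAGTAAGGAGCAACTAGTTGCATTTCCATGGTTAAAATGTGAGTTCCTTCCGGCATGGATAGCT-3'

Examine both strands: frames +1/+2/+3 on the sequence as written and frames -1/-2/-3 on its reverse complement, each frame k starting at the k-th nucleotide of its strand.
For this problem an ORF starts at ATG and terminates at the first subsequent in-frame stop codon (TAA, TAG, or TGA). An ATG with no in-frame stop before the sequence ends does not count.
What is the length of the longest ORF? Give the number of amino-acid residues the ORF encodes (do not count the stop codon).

Reverse complement (5'→3'): AGCTATCCATGCCGGAAGGAACTCACATTTTAACCATGGAAATGCAACTAGTTGCTCCTTACTACTCATACATGCG
Frame +1: CGC ATG TAT GAG TAG TAA GGA GCA ACT AGT TGC ATT TCC ATG GTT AAA ATG TGA GTT CCT TCC GGC ATG GAT AGC — ATG at 4, stop TAG at 13 → 12 nt; ATG at 40, stop TGA at 52 → 15 nt; ATG at 49, stop TGA at 52 → 6 nt.
Frame +2: GCA TGT ATG AGT AGT AAG GAG CAA CTA GTT GCA TTT CCA TGG TTA AAA TGT GAG TTC CTT CCG GCA TGG ATA GCT — no ATG→stop ORF.
Frame +3: CAT GTA TGA GTA GTA AGG AGC AAC TAG TTG CAT TTC CAT GGT TAA AAT GTG AGT TCC TTC CGG CAT GGA TAG — no ATG→stop ORF.
Frame -1: AGC TAT CCA TGC CGG AAG GAA CTC ACA TTT TAA CCA TGG AAA TGC AAC TAG TTG CTC CTT ACT ACT CAT ACA TGC — no ATG→stop ORF.
Frame -2: GCT ATC CAT GCC GGA AGG AAC TCA CAT TTT AAC CAT GGA AAT GCA ACT AGT TGC TCC TTA CTA CTC ATA CAT GCG — no ATG→stop ORF.
Frame -3: CTA TCC ATG CCG GAA GGA ACT CAC ATT TTA ACC ATG GAA ATG CAA CTA GTT GCT CCT TAC TAC TCA TAC ATG — no ATG→stop ORF.
Longest: frame +1, positions 40–54, 15 nt = 5 codons = 4 aa. → 4 amino acids.

4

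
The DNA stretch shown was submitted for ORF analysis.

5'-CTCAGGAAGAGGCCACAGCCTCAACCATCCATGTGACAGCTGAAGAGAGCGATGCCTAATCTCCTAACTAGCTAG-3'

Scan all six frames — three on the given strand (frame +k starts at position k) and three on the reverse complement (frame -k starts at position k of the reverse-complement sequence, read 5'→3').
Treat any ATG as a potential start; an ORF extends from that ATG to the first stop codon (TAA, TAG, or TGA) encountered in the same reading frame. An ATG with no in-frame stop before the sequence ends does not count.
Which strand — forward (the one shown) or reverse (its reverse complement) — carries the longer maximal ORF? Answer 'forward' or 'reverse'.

Reverse complement (5'→3'): CTAGCTAGTTAGGAGATTAGGCATCGCTCTCTTCAGCTGTCACATGGATGGTTGAGGCTGTGGCCTCTTCCTGAG
Frame +1: CTC AGG AAG AGG CCA CAG CCT CAA CCA TCC ATG TGA CAG CTG AAG AGA GCG ATG CCT AAT CTC CTA ACT AGC TAG — ATG at 31, stop TGA at 34 → 6 nt; ATG at 52, stop TAG at 73 → 24 nt.
Frame +2: TCA GGA AGA GGC CAC AGC CTC AAC CAT CCA TGT GAC AGC TGA AGA GAG CGA TGC CTA ATC TCC TAA CTA GCT — no ATG→stop ORF.
Frame +3: CAG GAA GAG GCC ACA GCC TCA ACC ATC CAT GTG ACA GCT GAA GAG AGC GAT GCC TAA TCT CCT AAC TAG CTA — no ATG→stop ORF.
Frame -1: CTA GCT AGT TAG GAG ATT AGG CAT CGC TCT CTT CAG CTG TCA CAT GGA TGG TTG AGG CTG TGG CCT CTT CCT GAG — no ATG→stop ORF.
Frame -2: TAG CTA GTT AGG AGA TTA GGC ATC GCT CTC TTC AGC TGT CAC ATG GAT GGT TGA GGC TGT GGC CTC TTC CTG — ATG at 44, stop TGA at 53 → 12 nt.
Frame -3: AGC TAG TTA GGA GAT TAG GCA TCG CTC TCT TCA GCT GTC ACA TGG ATG GTT GAG GCT GTG GCC TCT TCC TGA — ATG at 48, stop TGA at 72 → 27 nt.
Forward-strand max 24 nt; reverse-strand max 27 nt. The reverse strand has the longer ORF.

reverse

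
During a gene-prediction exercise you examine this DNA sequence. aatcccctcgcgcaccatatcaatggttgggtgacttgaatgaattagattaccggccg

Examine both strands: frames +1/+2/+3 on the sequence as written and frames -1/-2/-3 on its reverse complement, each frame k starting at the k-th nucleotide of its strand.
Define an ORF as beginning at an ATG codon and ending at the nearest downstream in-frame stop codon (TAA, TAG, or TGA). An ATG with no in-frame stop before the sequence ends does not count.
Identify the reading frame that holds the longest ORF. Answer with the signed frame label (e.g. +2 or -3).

+2

Reverse complement (5'→3'): CGGCCGGTAATCTAATTCATTCAAGTCACCCAACCATTGATATGGTGCGCGAGGGGATT
Frame +1: AAT CCC CTC GCG CAC CAT ATC AAT GGT TGG GTG ACT TGA ATG AAT TAG ATT ACC GGC — ATG at 40, stop TAG at 46 → 9 nt.
Frame +2: ATC CCC TCG CGC ACC ATA TCA ATG GTT GGG TGA CTT GAA TGA ATT AGA TTA CCG GCC — ATG at 23, stop TGA at 32 → 12 nt.
Frame +3: TCC CCT CGC GCA CCA TAT CAA TGG TTG GGT GAC TTG AAT GAA TTA GAT TAC CGG CCG — no ATG→stop ORF.
Frame -1: CGG CCG GTA ATC TAA TTC ATT CAA GTC ACC CAA CCA TTG ATA TGG TGC GCG AGG GGA — no ATG→stop ORF.
Frame -2: GGC CGG TAA TCT AAT TCA TTC AAG TCA CCC AAC CAT TGA TAT GGT GCG CGA GGG GAT — no ATG→stop ORF.
Frame -3: GCC GGT AAT CTA ATT CAT TCA AGT CAC CCA ACC ATT GAT ATG GTG CGC GAG GGG ATT — no ATG→stop ORF.
Longest ORF is 12 nt in frame +2 (positions 23–34).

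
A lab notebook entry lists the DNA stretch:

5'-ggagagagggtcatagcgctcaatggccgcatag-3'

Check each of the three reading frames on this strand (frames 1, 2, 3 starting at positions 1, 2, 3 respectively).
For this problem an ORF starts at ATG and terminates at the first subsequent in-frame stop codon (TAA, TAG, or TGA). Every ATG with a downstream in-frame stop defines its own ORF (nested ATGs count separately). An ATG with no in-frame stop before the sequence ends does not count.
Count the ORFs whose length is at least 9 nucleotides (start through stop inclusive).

Frame 1: GGA GAG AGG GTC ATA GCG CTC AAT GGC CGC ATA — no ATG→stop ORF.
Frame 2: GAG AGA GGG TCA TAG CGC TCA ATG GCC GCA TAG — ATG at 23, stop TAG at 32 → 12 nt.
Frame 3: AGA GAG GGT CAT AGC GCT CAA TGG CCG CAT — no ATG→stop ORF.
ORFs ≥ 9 nucleotides: frame 2 23–34 (12 nucleotides). Count = 1.

1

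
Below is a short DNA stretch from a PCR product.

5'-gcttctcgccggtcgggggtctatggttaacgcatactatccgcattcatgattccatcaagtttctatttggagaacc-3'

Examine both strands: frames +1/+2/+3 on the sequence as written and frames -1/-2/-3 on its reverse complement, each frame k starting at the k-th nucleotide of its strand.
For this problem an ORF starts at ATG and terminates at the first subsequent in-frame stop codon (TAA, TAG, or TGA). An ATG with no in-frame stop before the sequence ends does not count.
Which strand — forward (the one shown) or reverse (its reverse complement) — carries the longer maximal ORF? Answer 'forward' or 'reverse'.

Reverse complement (5'→3'): GGTTCTCCAAATAGAAACTTGATGGAATCATGAATGCGGATAGTATGCGTTAACCATAGACCCCCGACCGGCGAGAAGC
Frame +1: GCT TCT CGC CGG TCG GGG GTC TAT GGT TAA CGC ATA CTA TCC GCA TTC ATG ATT CCA TCA AGT TTC TAT TTG GAG AAC — no ATG→stop ORF.
Frame +2: CTT CTC GCC GGT CGG GGG TCT ATG GTT AAC GCA TAC TAT CCG CAT TCA TGA TTC CAT CAA GTT TCT ATT TGG AGA ACC — ATG at 23, stop TGA at 50 → 30 nt.
Frame +3: TTC TCG CCG GTC GGG GGT CTA TGG TTA ACG CAT ACT ATC CGC ATT CAT GAT TCC ATC AAG TTT CTA TTT GGA GAA — no ATG→stop ORF.
Frame -1: GGT TCT CCA AAT AGA AAC TTG ATG GAA TCA TGA ATG CGG ATA GTA TGC GTT AAC CAT AGA CCC CCG ACC GGC GAG AAG — ATG at 22, stop TGA at 31 → 12 nt.
Frame -2: GTT CTC CAA ATA GAA ACT TGA TGG AAT CAT GAA TGC GGA TAG TAT GCG TTA ACC ATA GAC CCC CGA CCG GCG AGA AGC — no ATG→stop ORF.
Frame -3: TTC TCC AAA TAG AAA CTT GAT GGA ATC ATG AAT GCG GAT AGT ATG CGT TAA CCA TAG ACC CCC GAC CGG CGA GAA — ATG at 30, stop TAA at 51 → 24 nt; ATG at 45, stop TAA at 51 → 9 nt.
Forward-strand max 30 nt; reverse-strand max 24 nt. The forward strand has the longer ORF.

forward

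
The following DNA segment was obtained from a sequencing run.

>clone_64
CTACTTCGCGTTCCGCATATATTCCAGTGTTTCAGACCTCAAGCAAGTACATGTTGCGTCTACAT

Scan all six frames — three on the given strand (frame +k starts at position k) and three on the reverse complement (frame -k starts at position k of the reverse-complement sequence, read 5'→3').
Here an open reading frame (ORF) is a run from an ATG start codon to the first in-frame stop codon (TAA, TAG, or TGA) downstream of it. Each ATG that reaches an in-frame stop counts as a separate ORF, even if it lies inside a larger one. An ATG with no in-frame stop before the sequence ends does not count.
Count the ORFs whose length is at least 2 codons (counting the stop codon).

Reverse complement (5'→3'): ATGTAGACGCAACATGTACTTGCTTGAGGTCTGAAACACTGGAATATATGCGGAACGCGAAGTAG
Frame +1: CTA CTT CGC GTT CCG CAT ATA TTC CAG TGT TTC AGA CCT CAA GCA AGT ACA TGT TGC GTC TAC — no ATG→stop ORF.
Frame +2: TAC TTC GCG TTC CGC ATA TAT TCC AGT GTT TCA GAC CTC AAG CAA GTA CAT GTT GCG TCT ACA — no ATG→stop ORF.
Frame +3: ACT TCG CGT TCC GCA TAT ATT CCA GTG TTT CAG ACC TCA AGC AAG TAC ATG TTG CGT CTA CAT — no ATG→stop ORF.
Frame -1: ATG TAG ACG CAA CAT GTA CTT GCT TGA GGT CTG AAA CAC TGG AAT ATA TGC GGA ACG CGA AGT — ATG at 1, stop TAG at 4 → 6 nt.
Frame -2: TGT AGA CGC AAC ATG TAC TTG CTT GAG GTC TGA AAC ACT GGA ATA TAT GCG GAA CGC GAA GTA — ATG at 14, stop TGA at 32 → 21 nt.
Frame -3: GTA GAC GCA ACA TGT ACT TGC TTG AGG TCT GAA ACA CTG GAA TAT ATG CGG AAC GCG AAG TAG — ATG at 48, stop TAG at 63 → 18 nt.
ORFs ≥ 2 codons: frame -1 1–6 (2 codons), frame -2 14–34 (7 codons), frame -3 48–65 (6 codons). Count = 3.

3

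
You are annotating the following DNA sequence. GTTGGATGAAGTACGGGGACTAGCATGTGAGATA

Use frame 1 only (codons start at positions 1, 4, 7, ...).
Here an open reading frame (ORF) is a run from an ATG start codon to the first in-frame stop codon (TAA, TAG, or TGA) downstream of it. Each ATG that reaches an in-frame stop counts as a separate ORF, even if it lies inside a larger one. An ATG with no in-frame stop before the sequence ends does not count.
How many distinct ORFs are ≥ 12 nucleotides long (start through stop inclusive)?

Frame 1: GTT GGA TGA AGT ACG GGG ACT AGC ATG TGA GAT — ATG at 25, stop TGA at 28 → 6 nt.
No ORF reaches 12 nucleotides. Count = 0.

0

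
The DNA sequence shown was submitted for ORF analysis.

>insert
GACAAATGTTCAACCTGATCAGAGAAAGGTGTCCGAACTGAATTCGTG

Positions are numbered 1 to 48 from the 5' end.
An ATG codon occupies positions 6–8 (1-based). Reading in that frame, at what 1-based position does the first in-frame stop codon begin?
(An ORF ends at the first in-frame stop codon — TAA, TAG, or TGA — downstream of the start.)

Codons from position 6: ATG (6–8), TTC (9–11), AAC (12–14), CTG (15–17), ATC (18–20), AGA (21–23), GAA (24–26), AGG (27–29), TGT (30–32), CCG (33–35), AAC (36–38), TGA (39–41).
TGA is a stop codon; it begins at position 39.

39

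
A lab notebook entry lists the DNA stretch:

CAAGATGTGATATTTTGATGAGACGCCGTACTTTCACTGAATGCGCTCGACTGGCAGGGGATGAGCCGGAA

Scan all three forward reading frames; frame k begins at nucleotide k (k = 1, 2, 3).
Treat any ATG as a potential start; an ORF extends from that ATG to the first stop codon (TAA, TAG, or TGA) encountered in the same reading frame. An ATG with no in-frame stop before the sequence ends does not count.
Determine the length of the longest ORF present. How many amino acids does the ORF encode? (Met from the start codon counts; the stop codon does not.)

7

Frame 1: CAA GAT GTG ATA TTT TGA TGA GAC GCC GTA CTT TCA CTG AAT GCG CTC GAC TGG CAG GGG ATG AGC CGG — no ATG→stop ORF.
Frame 2: AAG ATG TGA TAT TTT GAT GAG ACG CCG TAC TTT CAC TGA ATG CGC TCG ACT GGC AGG GGA TGA GCC GGA — ATG at 5, stop TGA at 8 → 6 nt; ATG at 41, stop TGA at 62 → 24 nt.
Frame 3: AGA TGT GAT ATT TTG ATG AGA CGC CGT ACT TTC ACT GAA TGC GCT CGA CTG GCA GGG GAT GAG CCG GAA — no ATG→stop ORF.
Longest: frame 2, positions 41–64, 24 nt = 8 codons = 7 aa. → 7 amino acids.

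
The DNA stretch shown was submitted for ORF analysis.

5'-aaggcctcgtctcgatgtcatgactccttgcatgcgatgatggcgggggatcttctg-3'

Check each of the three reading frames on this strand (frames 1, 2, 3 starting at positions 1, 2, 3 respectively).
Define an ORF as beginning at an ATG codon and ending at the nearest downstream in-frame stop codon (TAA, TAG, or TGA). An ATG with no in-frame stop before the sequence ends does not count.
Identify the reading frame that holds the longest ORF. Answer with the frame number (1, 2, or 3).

2

Frame 1: AAG GCC TCG TCT CGA TGT CAT GAC TCC TTG CAT GCG ATG ATG GCG GGG GAT CTT CTG — no ATG→stop ORF.
Frame 2: AGG CCT CGT CTC GAT GTC ATG ACT CCT TGC ATG CGA TGA TGG CGG GGG ATC TTC — ATG at 20, stop TGA at 38 → 21 nt; ATG at 32, stop TGA at 38 → 9 nt.
Frame 3: GGC CTC GTC TCG ATG TCA TGA CTC CTT GCA TGC GAT GAT GGC GGG GGA TCT TCT — ATG at 15, stop TGA at 21 → 9 nt.
Longest ORF is 21 nt in frame 2 (positions 20–40).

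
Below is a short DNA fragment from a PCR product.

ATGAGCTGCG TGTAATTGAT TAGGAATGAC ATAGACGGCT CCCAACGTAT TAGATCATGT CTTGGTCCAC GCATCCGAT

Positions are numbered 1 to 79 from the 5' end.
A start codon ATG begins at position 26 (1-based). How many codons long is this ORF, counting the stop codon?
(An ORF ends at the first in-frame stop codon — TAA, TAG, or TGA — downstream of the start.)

Codons from position 26: ATG (26–28), ACA (29–31), TAG (32–34).
TAG is the first in-frame stop; that's 3 codons including the stop.

3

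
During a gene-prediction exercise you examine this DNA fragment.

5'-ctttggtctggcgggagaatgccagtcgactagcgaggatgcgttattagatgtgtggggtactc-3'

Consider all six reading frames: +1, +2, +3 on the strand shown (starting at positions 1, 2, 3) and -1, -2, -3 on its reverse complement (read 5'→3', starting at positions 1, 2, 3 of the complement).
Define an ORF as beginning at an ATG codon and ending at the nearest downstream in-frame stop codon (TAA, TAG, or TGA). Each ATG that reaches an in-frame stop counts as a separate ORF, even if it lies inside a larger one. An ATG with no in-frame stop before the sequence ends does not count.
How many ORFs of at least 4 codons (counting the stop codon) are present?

2

Reverse complement (5'→3'): GAGTACCCCACACATCTAATAACGCATCCTCGCTAGTCGACTGGCATTCTCCCGCCAGACCAAAG
Frame +1: CTT TGG TCT GGC GGG AGA ATG CCA GTC GAC TAG CGA GGA TGC GTT ATT AGA TGT GTG GGG TAC — ATG at 19, stop TAG at 31 → 15 nt.
Frame +2: TTT GGT CTG GCG GGA GAA TGC CAG TCG ACT AGC GAG GAT GCG TTA TTA GAT GTG TGG GGT ACT — no ATG→stop ORF.
Frame +3: TTG GTC TGG CGG GAG AAT GCC AGT CGA CTA GCG AGG ATG CGT TAT TAG ATG TGT GGG GTA CTC — ATG at 39, stop TAG at 48 → 12 nt.
Frame -1: GAG TAC CCC ACA CAT CTA ATA ACG CAT CCT CGC TAG TCG ACT GGC ATT CTC CCG CCA GAC CAA — no ATG→stop ORF.
Frame -2: AGT ACC CCA CAC ATC TAA TAA CGC ATC CTC GCT AGT CGA CTG GCA TTC TCC CGC CAG ACC AAA — no ATG→stop ORF.
Frame -3: GTA CCC CAC ACA TCT AAT AAC GCA TCC TCG CTA GTC GAC TGG CAT TCT CCC GCC AGA CCA AAG — no ATG→stop ORF.
ORFs ≥ 4 codons: frame +1 19–33 (5 codons), frame +3 39–50 (4 codons). Count = 2.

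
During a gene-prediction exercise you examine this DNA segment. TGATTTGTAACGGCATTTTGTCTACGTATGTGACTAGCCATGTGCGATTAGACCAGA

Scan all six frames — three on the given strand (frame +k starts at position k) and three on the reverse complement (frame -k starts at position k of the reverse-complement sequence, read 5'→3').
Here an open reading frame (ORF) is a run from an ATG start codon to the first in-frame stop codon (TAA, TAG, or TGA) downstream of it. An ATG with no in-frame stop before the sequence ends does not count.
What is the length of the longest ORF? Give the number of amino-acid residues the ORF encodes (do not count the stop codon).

3

Reverse complement (5'→3'): TCTGGTCTAATCGCACATGGCTAGTCACATACGTAGACAAAATGCCGTTACAAATCA
Frame +1: TGA TTT GTA ACG GCA TTT TGT CTA CGT ATG TGA CTA GCC ATG TGC GAT TAG ACC AGA — ATG at 28, stop TGA at 31 → 6 nt; ATG at 40, stop TAG at 49 → 12 nt.
Frame +2: GAT TTG TAA CGG CAT TTT GTC TAC GTA TGT GAC TAG CCA TGT GCG ATT AGA CCA — no ATG→stop ORF.
Frame +3: ATT TGT AAC GGC ATT TTG TCT ACG TAT GTG ACT AGC CAT GTG CGA TTA GAC CAG — no ATG→stop ORF.
Frame -1: TCT GGT CTA ATC GCA CAT GGC TAG TCA CAT ACG TAG ACA AAA TGC CGT TAC AAA TCA — no ATG→stop ORF.
Frame -2: CTG GTC TAA TCG CAC ATG GCT AGT CAC ATA CGT AGA CAA AAT GCC GTT ACA AAT — no ATG→stop ORF.
Frame -3: TGG TCT AAT CGC ACA TGG CTA GTC ACA TAC GTA GAC AAA ATG CCG TTA CAA ATC — no ATG→stop ORF.
Longest: frame +1, positions 40–51, 12 nt = 4 codons = 3 aa. → 3 amino acids.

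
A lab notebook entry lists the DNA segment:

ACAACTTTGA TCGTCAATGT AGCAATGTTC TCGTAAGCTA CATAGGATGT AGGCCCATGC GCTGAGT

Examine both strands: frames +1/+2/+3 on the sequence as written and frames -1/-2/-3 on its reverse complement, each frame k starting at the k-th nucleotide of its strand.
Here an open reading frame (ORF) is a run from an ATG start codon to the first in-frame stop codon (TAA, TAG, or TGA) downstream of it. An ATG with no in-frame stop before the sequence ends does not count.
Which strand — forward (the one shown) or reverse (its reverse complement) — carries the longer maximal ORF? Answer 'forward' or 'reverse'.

reverse

Reverse complement (5'→3'): ACTCAGCGCATGGGCCTACATCCTATGTAGCTTACGAGAACATTGCTACATTGACGATCAAAGTTGT
Frame +1: ACA ACT TTG ATC GTC AAT GTA GCA ATG TTC TCG TAA GCT ACA TAG GAT GTA GGC CCA TGC GCT GAG — ATG at 25, stop TAA at 34 → 12 nt.
Frame +2: CAA CTT TGA TCG TCA ATG TAG CAA TGT TCT CGT AAG CTA CAT AGG ATG TAG GCC CAT GCG CTG AGT — ATG at 17, stop TAG at 20 → 6 nt; ATG at 47, stop TAG at 50 → 6 nt.
Frame +3: AAC TTT GAT CGT CAA TGT AGC AAT GTT CTC GTA AGC TAC ATA GGA TGT AGG CCC ATG CGC TGA — ATG at 57, stop TGA at 63 → 9 nt.
Frame -1: ACT CAG CGC ATG GGC CTA CAT CCT ATG TAG CTT ACG AGA ACA TTG CTA CAT TGA CGA TCA AAG TTG — ATG at 10, stop TAG at 28 → 21 nt; ATG at 25, stop TAG at 28 → 6 nt.
Frame -2: CTC AGC GCA TGG GCC TAC ATC CTA TGT AGC TTA CGA GAA CAT TGC TAC ATT GAC GAT CAA AGT TGT — no ATG→stop ORF.
Frame -3: TCA GCG CAT GGG CCT ACA TCC TAT GTA GCT TAC GAG AAC ATT GCT ACA TTG ACG ATC AAA GTT — no ATG→stop ORF.
Forward-strand max 12 nt; reverse-strand max 21 nt. The reverse strand has the longer ORF.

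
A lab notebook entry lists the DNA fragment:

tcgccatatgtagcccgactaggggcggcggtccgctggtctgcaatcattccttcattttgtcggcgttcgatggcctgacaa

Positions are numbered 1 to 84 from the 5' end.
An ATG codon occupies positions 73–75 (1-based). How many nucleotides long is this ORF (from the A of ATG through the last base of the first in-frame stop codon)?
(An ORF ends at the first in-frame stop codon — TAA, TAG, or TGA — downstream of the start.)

Codons from position 73: ATG (73–75), GCC (76–78), TGA (79–81).
TGA is the first in-frame stop; ORF spans 73–81, 9 nucleotides.

9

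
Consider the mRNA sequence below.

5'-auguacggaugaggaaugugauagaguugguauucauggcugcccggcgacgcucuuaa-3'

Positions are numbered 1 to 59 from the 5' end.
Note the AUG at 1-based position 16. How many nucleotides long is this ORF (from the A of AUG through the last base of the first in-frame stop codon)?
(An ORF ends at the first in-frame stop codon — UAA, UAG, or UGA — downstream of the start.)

Codons from position 16: AUG (16–18), UGA (19–21).
UGA is the first in-frame stop; ORF spans 16–21, 6 nucleotides.

6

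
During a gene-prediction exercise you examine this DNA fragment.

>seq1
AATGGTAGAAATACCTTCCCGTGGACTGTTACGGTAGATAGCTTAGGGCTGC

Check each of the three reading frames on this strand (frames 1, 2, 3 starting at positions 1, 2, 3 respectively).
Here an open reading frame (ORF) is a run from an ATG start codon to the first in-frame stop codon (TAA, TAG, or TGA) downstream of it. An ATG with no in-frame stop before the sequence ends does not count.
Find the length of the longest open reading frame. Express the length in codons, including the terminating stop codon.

12

Frame 1: AAT GGT AGA AAT ACC TTC CCG TGG ACT GTT ACG GTA GAT AGC TTA GGG CTG — no ATG→stop ORF.
Frame 2: ATG GTA GAA ATA CCT TCC CGT GGA CTG TTA CGG TAG ATA GCT TAG GGC TGC — ATG at 2, stop TAG at 35 → 36 nt.
Frame 3: TGG TAG AAA TAC CTT CCC GTG GAC TGT TAC GGT AGA TAG CTT AGG GCT — no ATG→stop ORF.
Longest: frame 2, positions 2–37, 36 nt = 12 codons = 11 aa. → 12 codons.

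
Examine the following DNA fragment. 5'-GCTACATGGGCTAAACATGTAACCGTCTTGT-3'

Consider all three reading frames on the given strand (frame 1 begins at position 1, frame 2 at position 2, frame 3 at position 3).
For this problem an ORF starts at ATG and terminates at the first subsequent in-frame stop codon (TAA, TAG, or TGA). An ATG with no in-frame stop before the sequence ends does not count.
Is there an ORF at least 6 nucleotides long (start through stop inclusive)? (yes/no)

Frame 1: GCT ACA TGG GCT AAA CAT GTA ACC GTC TTG — no ATG→stop ORF.
Frame 2: CTA CAT GGG CTA AAC ATG TAA CCG TCT TGT — ATG at 17, stop TAA at 20 → 6 nt.
Frame 3: TAC ATG GGC TAA ACA TGT AAC CGT CTT — ATG at 6, stop TAA at 12 → 9 nt.
Frame 2 has an ORF of 6 nucleotides (positions 17–22) ≥ 6, so yes.

yes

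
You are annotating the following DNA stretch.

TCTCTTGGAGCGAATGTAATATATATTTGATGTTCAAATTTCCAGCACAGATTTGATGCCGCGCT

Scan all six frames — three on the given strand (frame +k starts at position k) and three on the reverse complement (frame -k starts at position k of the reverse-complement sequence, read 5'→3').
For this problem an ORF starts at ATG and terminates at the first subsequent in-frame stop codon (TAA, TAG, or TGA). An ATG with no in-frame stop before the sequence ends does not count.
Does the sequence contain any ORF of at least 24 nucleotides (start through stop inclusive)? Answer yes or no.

Reverse complement (5'→3'): AGCGCGGCATCAAATCTGTGCTGGAAATTTGAACATCAAATATATATTACATTCGCTCCAAGAGA
Frame +1: TCT CTT GGA GCG AAT GTA ATA TAT ATT TGA TGT TCA AAT TTC CAG CAC AGA TTT GAT GCC GCG — no ATG→stop ORF.
Frame +2: CTC TTG GAG CGA ATG TAA TAT ATA TTT GAT GTT CAA ATT TCC AGC ACA GAT TTG ATG CCG CGC — ATG at 14, stop TAA at 17 → 6 nt.
Frame +3: TCT TGG AGC GAA TGT AAT ATA TAT TTG ATG TTC AAA TTT CCA GCA CAG ATT TGA TGC CGC GCT — ATG at 30, stop TGA at 54 → 27 nt.
Frame -1: AGC GCG GCA TCA AAT CTG TGC TGG AAA TTT GAA CAT CAA ATA TAT ATT ACA TTC GCT CCA AGA — no ATG→stop ORF.
Frame -2: GCG CGG CAT CAA ATC TGT GCT GGA AAT TTG AAC ATC AAA TAT ATA TTA CAT TCG CTC CAA GAG — no ATG→stop ORF.
Frame -3: CGC GGC ATC AAA TCT GTG CTG GAA ATT TGA ACA TCA AAT ATA TAT TAC ATT CGC TCC AAG AGA — no ATG→stop ORF.
Frame +3 has an ORF of 27 nucleotides (positions 30–56) ≥ 24, so yes.

yes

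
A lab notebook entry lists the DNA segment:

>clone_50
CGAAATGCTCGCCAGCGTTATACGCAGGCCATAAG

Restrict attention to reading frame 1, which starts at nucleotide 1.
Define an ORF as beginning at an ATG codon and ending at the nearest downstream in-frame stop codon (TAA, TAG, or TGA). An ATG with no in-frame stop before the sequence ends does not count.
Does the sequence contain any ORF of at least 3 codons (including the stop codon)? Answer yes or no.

no

Frame 1: CGA AAT GCT CGC CAG CGT TAT ACG CAG GCC ATA — no ATG→stop ORF.
Largest ORF found is 0 codons < 3, so no.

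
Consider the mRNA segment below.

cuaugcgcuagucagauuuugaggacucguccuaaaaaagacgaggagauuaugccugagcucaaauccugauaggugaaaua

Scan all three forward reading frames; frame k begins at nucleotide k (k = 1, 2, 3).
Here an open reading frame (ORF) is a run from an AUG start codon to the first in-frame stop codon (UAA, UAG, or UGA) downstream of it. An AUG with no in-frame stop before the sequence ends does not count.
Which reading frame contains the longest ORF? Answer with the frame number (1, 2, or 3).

Frame 1: CUA UGC GCU AGU CAG AUU UUG AGG ACU CGU CCU AAA AAA GAC GAG GAG AUU AUG CCU GAG CUC AAA UCC UGA UAG GUG AAA — AUG at 52, stop UGA at 70 → 21 nt.
Frame 2: UAU GCG CUA GUC AGA UUU UGA GGA CUC GUC CUA AAA AAG ACG AGG AGA UUA UGC CUG AGC UCA AAU CCU GAU AGG UGA AAU — no AUG→stop ORF.
Frame 3: AUG CGC UAG UCA GAU UUU GAG GAC UCG UCC UAA AAA AGA CGA GGA GAU UAU GCC UGA GCU CAA AUC CUG AUA GGU GAA AUA — AUG at 3, stop UAG at 9 → 9 nt.
Longest ORF is 21 nt in frame 1 (positions 52–72).

1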